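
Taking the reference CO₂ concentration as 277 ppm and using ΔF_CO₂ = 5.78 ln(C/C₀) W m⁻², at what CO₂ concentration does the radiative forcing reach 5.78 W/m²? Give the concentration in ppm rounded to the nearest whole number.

Set 5.78 ln(C/277) = 5.78, so ln(C/277) = 5.78/5.78 = 1.00000.
Then C/277 = e^1.00000 = 2.71828, giving C = 277 × 2.71828 = 752.96 ppm.

C ≈ 753 ppm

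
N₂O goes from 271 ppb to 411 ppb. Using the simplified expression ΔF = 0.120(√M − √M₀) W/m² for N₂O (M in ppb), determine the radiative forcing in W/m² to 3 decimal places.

N₂O: 0.120 × (√411 − √271) = 0.120 × (20.2731 − 16.4621) = 0.120 × 3.8110 = 0.4573 W/m².

ΔF = 0.457 W/m²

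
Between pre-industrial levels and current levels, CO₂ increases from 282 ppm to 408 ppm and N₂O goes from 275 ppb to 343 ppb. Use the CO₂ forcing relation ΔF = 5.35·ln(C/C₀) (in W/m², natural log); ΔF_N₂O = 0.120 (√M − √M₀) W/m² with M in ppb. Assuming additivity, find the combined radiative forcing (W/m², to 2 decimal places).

CO₂: 5.35 × ln(408/282) = 5.35 × ln(1.44681) = 5.35 × 0.36936 = 1.9761 W/m².
N₂O: 0.120 × (√343 − √275) = 0.120 × (18.5203 − 16.5831) = 0.120 × 1.9372 = 0.2325 W/m².
Total ΔF = 1.9761 + 0.2325 = 2.2086 W/m².

ΔF = 2.21 W/m²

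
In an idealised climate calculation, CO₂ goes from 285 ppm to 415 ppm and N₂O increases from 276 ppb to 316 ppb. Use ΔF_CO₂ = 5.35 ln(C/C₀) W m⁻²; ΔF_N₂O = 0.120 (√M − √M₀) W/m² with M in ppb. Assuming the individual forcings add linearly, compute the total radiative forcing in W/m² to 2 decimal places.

CO₂: 5.35 × ln(415/285) = 5.35 × ln(1.45614) = 5.35 × 0.37579 = 2.0105 W/m².
N₂O: 0.120 × (√316 − √276) = 0.120 × (17.7764 − 16.6132) = 0.120 × 1.1632 = 0.1396 W/m².
Total ΔF = 2.0105 + 0.1396 = 2.1501 W/m².

ΔF = 2.15 W/m²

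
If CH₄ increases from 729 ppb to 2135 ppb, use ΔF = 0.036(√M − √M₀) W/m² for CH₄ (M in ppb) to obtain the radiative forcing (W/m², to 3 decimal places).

ΔF = 0.691 W/m²

CH₄: 0.036 × (√2135 − √729) = 0.036 × (46.2061 − 27.0000) = 0.036 × 19.2061 = 0.6914 W/m².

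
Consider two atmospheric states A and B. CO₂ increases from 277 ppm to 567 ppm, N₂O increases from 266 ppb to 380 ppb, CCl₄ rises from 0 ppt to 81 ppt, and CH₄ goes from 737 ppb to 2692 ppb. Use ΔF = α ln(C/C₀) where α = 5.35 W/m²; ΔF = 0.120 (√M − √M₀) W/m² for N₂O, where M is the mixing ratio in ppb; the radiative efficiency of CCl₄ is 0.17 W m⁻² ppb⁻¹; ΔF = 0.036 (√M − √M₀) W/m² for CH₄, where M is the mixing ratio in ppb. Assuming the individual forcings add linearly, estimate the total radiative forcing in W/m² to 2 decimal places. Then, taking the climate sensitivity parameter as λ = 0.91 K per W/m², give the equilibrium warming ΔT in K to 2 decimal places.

CO₂: 5.35 × ln(567/277) = 5.35 × ln(2.04693) = 5.35 × 0.71634 = 3.8324 W/m².
N₂O: 0.120 × (√380 − √266) = 0.120 × (19.4936 − 16.3095) = 0.120 × 3.1841 = 0.3821 W/m².
CCl₄: Δ = 81 − 0 = 81 ppt = 0.081 ppb; ΔF = 0.17 × 0.081 = 0.0138 W/m².
CH₄: 0.036 × (√2692 − √737) = 0.036 × (51.8845 − 27.1477) = 0.036 × 24.7368 = 0.8905 W/m².
Total ΔF = 3.8324 + 0.3821 + 0.0138 + 0.8905 = 5.1188 W/m².
ΔT = λ ΔF = 0.91 × 5.12 = 4.6592 K.

ΔF = 5.12 W/m²; ΔT = 4.66 K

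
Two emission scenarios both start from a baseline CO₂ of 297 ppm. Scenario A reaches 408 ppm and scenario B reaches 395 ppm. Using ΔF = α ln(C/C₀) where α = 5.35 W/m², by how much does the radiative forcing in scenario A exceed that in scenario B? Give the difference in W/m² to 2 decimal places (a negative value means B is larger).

ΔF_A = 5.35 ln(408/297) = 5.35 × 0.31754 = 1.6988 W/m².
ΔF_B = 5.35 ln(395/297) = 5.35 × 0.28515 = 1.5256 W/m².
Difference: 1.6988 − 1.5256 = 0.1732 W/m².

ΔF_A − ΔF_B = 0.17 W/m²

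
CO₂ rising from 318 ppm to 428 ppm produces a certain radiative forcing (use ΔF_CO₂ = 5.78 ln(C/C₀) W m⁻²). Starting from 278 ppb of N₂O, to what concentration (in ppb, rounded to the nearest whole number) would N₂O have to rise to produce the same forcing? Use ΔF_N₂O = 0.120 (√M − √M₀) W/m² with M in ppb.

M ≈ 960 ppb

CO₂ forcing: 5.78 × ln(428/318) = 5.78 × 0.297072 = 1.71708 W/m².
Set 0.120(√M − √278) = 1.71708: √M = 1.71708/0.120 + √278 = 14.3090 + 16.6733 = 30.9823.
M = (30.9823)² = 959.90 ppb.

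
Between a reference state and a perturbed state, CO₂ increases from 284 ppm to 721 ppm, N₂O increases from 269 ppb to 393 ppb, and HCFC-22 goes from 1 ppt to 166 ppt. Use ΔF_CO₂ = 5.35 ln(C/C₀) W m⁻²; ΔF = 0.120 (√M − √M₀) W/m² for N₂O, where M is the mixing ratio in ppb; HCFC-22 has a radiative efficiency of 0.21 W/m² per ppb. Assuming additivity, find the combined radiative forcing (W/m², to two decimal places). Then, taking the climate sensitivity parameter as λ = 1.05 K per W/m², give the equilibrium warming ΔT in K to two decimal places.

CO₂: 5.35 × ln(721/284) = 5.35 × ln(2.53873) = 5.35 × 0.93166 = 4.9844 W/m².
N₂O: 0.120 × (√393 − √269) = 0.120 × (19.8242 − 16.4012) = 0.120 × 3.4230 = 0.4108 W/m².
HCFC-22: Δ = 166 − 1 = 165 ppt = 0.165 ppb; ΔF = 0.21 × 0.165 = 0.0347 W/m².
Total ΔF = 4.9844 + 0.4108 + 0.0347 = 5.4299 W/m².
ΔT = λ ΔF = 1.05 × 5.43 = 5.7015 K.

ΔF = 5.43 W/m²; ΔT = 5.70 K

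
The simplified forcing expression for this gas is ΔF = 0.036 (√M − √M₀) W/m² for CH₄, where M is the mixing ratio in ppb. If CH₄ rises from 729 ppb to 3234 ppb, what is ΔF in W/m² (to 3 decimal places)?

CH₄: 0.036 × (√3234 − √729) = 0.036 × (56.8683 − 27.0000) = 0.036 × 29.8683 = 1.0753 W/m².

ΔF = 1.075 W/m²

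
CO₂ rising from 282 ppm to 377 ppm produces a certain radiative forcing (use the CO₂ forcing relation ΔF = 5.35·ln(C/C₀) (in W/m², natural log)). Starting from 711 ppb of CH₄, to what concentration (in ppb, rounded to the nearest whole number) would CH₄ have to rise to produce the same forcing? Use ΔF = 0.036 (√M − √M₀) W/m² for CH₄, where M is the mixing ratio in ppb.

M ≈ 4874 ppb

CO₂ forcing: 5.35 × ln(377/282) = 5.35 × 0.290338 = 1.55331 W/m².
Set 0.036(√M − √711) = 1.55331: √M = 1.55331/0.036 + √711 = 43.1475 + 26.6646 = 69.8121.
M = (69.8121)² = 4873.73 ppb.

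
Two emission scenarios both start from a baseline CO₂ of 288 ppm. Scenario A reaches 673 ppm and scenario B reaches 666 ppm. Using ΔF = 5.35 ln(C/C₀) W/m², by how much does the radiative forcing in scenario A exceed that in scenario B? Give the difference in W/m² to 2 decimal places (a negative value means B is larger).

ΔF_A = 5.35 ln(673/288) = 5.35 × 0.84878 = 4.5410 W/m².
ΔF_B = 5.35 ln(666/288) = 5.35 × 0.83833 = 4.4851 W/m².
Difference: 4.5410 − 4.4851 = 0.0559 W/m².

ΔF_A − ΔF_B = 0.06 W/m²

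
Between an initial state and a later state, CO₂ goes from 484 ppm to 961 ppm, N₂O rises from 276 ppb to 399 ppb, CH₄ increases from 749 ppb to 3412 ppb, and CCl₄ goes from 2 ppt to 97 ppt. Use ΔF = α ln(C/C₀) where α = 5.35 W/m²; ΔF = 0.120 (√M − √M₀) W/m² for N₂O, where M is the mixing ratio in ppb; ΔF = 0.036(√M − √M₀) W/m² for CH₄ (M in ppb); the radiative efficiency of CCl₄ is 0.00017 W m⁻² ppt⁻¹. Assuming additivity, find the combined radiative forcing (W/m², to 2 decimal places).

CO₂: 5.35 × ln(961/484) = 5.35 × ln(1.98554) = 5.35 × 0.68589 = 3.6695 W/m².
N₂O: 0.120 × (√399 − √276) = 0.120 × (19.9750 − 16.6132) = 0.120 × 3.3618 = 0.4034 W/m².
CH₄: 0.036 × (√3412 − √749) = 0.036 × (58.4123 − 27.3679) = 0.036 × 31.0444 = 1.1176 W/m².
CCl₄: ΔF = 0.00017 × (97 − 2) = 0.00017 × 95 = 0.0162 W/m².
Total ΔF = 3.6695 + 0.4034 + 1.1176 + 0.0162 = 5.2067 W/m².

ΔF = 5.21 W/m²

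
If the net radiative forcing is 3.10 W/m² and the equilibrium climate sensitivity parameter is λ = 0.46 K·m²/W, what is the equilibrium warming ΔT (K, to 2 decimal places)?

ΔT = λ ΔF = 0.46 × 3.10 = 1.4260 K.

ΔT = 1.43 K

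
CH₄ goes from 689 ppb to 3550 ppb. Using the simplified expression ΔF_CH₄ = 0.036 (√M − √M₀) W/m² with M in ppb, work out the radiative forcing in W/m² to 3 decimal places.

CH₄: 0.036 × (√3550 − √689) = 0.036 × (59.5819 − 26.2488) = 0.036 × 33.3331 = 1.2000 W/m².

ΔF = 1.200 W/m²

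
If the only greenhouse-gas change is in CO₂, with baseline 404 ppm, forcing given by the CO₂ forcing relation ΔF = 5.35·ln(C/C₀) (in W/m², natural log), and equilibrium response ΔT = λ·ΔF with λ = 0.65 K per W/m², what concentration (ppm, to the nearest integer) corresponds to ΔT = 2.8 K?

C ≈ 904 ppm

Required forcing: ΔF = ΔT/λ = 2.8/0.65 = 4.3077 W/m².
Then ln(C/404) = ΔF/5.35 = 4.3077/5.35 = 0.80518.
So C = 404 × e^0.80518 = 404 × 2.23710 = 903.79 ppm.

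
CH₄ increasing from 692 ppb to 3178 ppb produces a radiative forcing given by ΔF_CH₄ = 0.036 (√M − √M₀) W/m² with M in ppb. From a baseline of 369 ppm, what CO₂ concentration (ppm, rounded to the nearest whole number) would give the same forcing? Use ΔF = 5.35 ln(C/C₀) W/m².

C ≈ 452 ppm

CH₄ forcing: 0.036 × (√3178 − √692) = 0.036 × (56.3738 − 26.3059) = 0.036 × 30.0679 = 1.08244 W/m².
Set 5.35 ln(C/369) = 1.08244: ln(C/369) = 1.08244/5.35 = 0.20233, so C = 369 × e^0.20233 = 369 × 1.22425 = 451.75 ppm.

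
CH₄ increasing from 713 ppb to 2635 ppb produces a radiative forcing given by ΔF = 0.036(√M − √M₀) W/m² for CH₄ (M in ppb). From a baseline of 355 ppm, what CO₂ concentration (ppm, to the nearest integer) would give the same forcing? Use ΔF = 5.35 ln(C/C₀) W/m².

C ≈ 419 ppm

CH₄ forcing: 0.036 × (√2635 − √713) = 0.036 × (51.3323 − 26.7021) = 0.036 × 24.6302 = 0.88669 W/m².
Set 5.35 ln(C/355) = 0.88669: ln(C/355) = 0.88669/5.35 = 0.16574, so C = 355 × e^0.16574 = 355 × 1.18027 = 419.00 ppm.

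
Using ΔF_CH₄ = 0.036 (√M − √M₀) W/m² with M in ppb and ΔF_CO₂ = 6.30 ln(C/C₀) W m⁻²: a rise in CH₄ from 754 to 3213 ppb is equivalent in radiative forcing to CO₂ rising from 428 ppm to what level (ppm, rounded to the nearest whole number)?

CH₄ forcing: 0.036 × (√3213 − √754) = 0.036 × (56.6833 − 27.4591) = 0.036 × 29.2242 = 1.05207 W/m².
Set 6.30 ln(C/428) = 1.05207: ln(C/428) = 1.05207/6.30 = 0.16700, so C = 428 × e^0.16700 = 428 × 1.18175 = 505.79 ppm.

C ≈ 506 ppm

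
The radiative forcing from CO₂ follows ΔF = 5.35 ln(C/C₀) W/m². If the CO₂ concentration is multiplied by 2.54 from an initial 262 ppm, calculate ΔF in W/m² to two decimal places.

ΔF = 4.99 W/m²

Because the forcing depends only on the ratio C/C₀, the initial concentration does not enter.
ΔF = 5.35 × ln(2.54) = 5.35 × 0.93216 = 4.9871 W/m².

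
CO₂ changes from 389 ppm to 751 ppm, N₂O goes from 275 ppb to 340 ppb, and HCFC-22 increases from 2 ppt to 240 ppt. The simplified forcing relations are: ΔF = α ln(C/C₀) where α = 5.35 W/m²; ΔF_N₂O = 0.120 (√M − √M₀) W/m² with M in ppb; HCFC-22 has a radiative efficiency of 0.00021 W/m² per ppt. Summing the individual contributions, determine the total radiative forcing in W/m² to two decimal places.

ΔF = 3.79 W/m²

CO₂: 5.35 × ln(751/389) = 5.35 × ln(1.93059) = 5.35 × 0.65783 = 3.5194 W/m².
N₂O: 0.120 × (√340 − √275) = 0.120 × (18.4391 − 16.5831) = 0.120 × 1.8560 = 0.2227 W/m².
HCFC-22: ΔF = 0.00021 × (240 − 2) = 0.00021 × 238 = 0.0500 W/m².
Total ΔF = 3.5194 + 0.2227 + 0.0500 = 3.7921 W/m².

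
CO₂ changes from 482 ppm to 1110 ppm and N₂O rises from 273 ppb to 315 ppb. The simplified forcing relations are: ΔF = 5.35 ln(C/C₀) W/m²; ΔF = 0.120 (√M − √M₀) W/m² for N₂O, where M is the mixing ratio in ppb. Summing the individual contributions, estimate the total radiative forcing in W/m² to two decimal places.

CO₂: 5.35 × ln(1110/482) = 5.35 × ln(2.30290) = 5.35 × 0.83417 = 4.4628 W/m².
N₂O: 0.120 × (√315 − √273) = 0.120 × (17.7482 − 16.5227) = 0.120 × 1.2255 = 0.1471 W/m².
Total ΔF = 4.4628 + 0.1471 = 4.6099 W/m².

ΔF = 4.61 W/m²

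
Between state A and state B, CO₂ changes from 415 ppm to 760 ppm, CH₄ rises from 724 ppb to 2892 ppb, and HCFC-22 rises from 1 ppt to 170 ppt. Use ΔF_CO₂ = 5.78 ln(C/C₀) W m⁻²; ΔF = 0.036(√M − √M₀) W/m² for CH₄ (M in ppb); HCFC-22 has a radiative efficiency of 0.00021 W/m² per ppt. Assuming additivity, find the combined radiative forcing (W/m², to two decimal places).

CO₂: 5.78 × ln(760/415) = 5.78 × ln(1.83133) = 5.78 × 0.60504 = 3.4971 W/m².
CH₄: 0.036 × (√2892 − √724) = 0.036 × (53.7773 − 26.9072) = 0.036 × 26.8701 = 0.9673 W/m².
HCFC-22: ΔF = 0.00021 × (170 − 1) = 0.00021 × 169 = 0.0355 W/m².
Total ΔF = 3.4971 + 0.9673 + 0.0355 = 4.4999 W/m².

ΔF = 4.50 W/m²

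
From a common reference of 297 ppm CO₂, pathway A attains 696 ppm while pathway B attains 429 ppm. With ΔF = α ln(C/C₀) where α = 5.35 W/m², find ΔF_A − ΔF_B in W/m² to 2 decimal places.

ΔF_A − ΔF_B = 2.59 W/m²

ΔF_A = 5.35 ln(696/297) = 5.35 × 0.85162 = 4.5562 W/m².
ΔF_B = 5.35 ln(429/297) = 5.35 × 0.36772 = 1.9673 W/m².
Difference: 4.5562 − 1.9673 = 2.5889 W/m².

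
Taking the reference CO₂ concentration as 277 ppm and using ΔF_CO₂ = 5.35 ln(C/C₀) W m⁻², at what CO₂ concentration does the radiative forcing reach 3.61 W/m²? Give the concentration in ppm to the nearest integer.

Set 5.35 ln(C/277) = 3.61, so ln(C/277) = 3.61/5.35 = 0.67477.
Then C/277 = e^0.67477 = 1.96358, giving C = 277 × 1.96358 = 543.91 ppm.

C ≈ 544 ppm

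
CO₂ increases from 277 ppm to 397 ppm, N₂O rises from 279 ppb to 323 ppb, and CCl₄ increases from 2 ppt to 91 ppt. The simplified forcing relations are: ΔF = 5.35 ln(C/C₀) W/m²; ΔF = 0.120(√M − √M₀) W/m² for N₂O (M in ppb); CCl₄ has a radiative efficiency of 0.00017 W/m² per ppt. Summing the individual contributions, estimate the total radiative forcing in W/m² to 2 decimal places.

CO₂: 5.35 × ln(397/277) = 5.35 × ln(1.43321) = 5.35 × 0.35992 = 1.9256 W/m².
N₂O: 0.120 × (√323 − √279) = 0.120 × (17.9722 − 16.7033) = 0.120 × 1.2689 = 0.1523 W/m².
CCl₄: ΔF = 0.00017 × (91 − 2) = 0.00017 × 89 = 0.0151 W/m².
Total ΔF = 1.9256 + 0.1523 + 0.0151 = 2.0930 W/m².

ΔF = 2.09 W/m²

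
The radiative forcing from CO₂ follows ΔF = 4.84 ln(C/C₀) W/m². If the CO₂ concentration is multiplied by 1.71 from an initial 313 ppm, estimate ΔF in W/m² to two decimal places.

ΔF = 4.84 × ln(1.71) = 4.84 × 0.53649 = 2.5966 W/m².

ΔF = 2.60 W/m²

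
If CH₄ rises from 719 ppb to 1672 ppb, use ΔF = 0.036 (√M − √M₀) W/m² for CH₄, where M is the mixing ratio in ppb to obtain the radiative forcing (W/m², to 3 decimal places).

CH₄: 0.036 × (√1672 − √719) = 0.036 × (40.8901 − 26.8142) = 0.036 × 14.0759 = 0.5067 W/m².

ΔF = 0.507 W/m²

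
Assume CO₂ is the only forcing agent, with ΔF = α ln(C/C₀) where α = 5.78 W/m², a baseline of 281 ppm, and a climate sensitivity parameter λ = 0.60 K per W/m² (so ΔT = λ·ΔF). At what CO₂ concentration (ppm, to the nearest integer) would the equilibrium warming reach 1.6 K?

C ≈ 446 ppm

Required forcing: ΔF = ΔT/λ = 1.6/0.60 = 2.6667 W/m².
Then ln(C/281) = ΔF/5.78 = 2.6667/5.78 = 0.46137.
So C = 281 × e^0.46137 = 281 × 1.58625 = 445.74 ppm.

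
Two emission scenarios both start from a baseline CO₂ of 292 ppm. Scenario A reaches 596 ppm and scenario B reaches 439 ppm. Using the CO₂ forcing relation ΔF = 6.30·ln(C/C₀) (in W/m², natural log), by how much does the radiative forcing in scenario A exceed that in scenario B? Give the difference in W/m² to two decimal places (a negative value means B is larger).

ΔF_A = 6.30 ln(596/292) = 6.30 × 0.71349 = 4.4950 W/m².
ΔF_B = 6.30 ln(439/292) = 6.30 × 0.40775 = 2.5688 W/m².
Difference: 4.4950 − 2.5688 = 1.9262 W/m².

ΔF_A − ΔF_B = 1.93 W/m²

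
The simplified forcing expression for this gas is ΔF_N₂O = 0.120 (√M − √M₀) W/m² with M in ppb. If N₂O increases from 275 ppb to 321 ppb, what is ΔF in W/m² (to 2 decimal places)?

N₂O: 0.120 × (√321 − √275) = 0.120 × (17.9165 − 16.5831) = 0.120 × 1.3334 = 0.1600 W/m².

ΔF = 0.16 W/m²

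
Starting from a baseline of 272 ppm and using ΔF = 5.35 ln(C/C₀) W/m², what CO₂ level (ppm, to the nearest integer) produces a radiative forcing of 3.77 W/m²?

Set 5.35 ln(C/272) = 3.77, so ln(C/272) = 3.77/5.35 = 0.70467.
Then C/272 = e^0.70467 = 2.02318, giving C = 272 × 2.02318 = 550.30 ppm.

C ≈ 550 ppm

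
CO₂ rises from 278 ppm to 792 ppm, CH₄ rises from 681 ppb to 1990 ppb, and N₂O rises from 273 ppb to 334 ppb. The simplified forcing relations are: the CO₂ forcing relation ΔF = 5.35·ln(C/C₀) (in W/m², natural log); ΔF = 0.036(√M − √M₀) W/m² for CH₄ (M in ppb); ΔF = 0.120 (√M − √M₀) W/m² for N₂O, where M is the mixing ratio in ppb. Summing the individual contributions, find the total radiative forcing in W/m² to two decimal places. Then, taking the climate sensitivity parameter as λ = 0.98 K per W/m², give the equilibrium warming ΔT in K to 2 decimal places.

ΔF = 6.48 W/m²; ΔT = 6.35 K

CO₂: 5.35 × ln(792/278) = 5.35 × ln(2.84892) = 5.35 × 1.04694 = 5.6011 W/m².
CH₄: 0.036 × (√1990 − √681) = 0.036 × (44.6094 − 26.0960) = 0.036 × 18.5134 = 0.6665 W/m².
N₂O: 0.120 × (√334 − √273) = 0.120 × (18.2757 − 16.5227) = 0.120 × 1.7530 = 0.2104 W/m².
Total ΔF = 5.6011 + 0.6665 + 0.2104 = 6.4780 W/m².
ΔT = λ ΔF = 0.98 × 6.48 = 6.3504 K.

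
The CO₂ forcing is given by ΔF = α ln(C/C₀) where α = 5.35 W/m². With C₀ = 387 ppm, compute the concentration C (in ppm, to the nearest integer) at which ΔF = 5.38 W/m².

C ≈ 1058 ppm

Set 5.35 ln(C/387) = 5.38, so ln(C/387) = 5.38/5.35 = 1.00561.
Then C/387 = e^1.00561 = 2.73357, giving C = 387 × 2.73357 = 1057.89 ppm.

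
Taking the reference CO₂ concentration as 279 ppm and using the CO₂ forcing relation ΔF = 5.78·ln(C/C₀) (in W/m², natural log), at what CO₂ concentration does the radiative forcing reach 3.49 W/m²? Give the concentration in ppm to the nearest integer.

Set 5.78 ln(C/279) = 3.49, so ln(C/279) = 3.49/5.78 = 0.60381.
Then C/279 = e^0.60381 = 1.82907, giving C = 279 × 1.82907 = 510.31 ppm.

C ≈ 510 ppm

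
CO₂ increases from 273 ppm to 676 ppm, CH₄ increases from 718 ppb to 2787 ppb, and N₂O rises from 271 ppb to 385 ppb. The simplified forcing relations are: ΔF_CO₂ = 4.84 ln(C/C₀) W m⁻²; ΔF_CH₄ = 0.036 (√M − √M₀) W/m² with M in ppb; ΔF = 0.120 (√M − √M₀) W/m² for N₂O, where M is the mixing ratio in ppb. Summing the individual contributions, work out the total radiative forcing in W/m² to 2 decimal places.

ΔF = 5.70 W/m²

CO₂: 4.84 × ln(676/273) = 4.84 × ln(2.47619) = 4.84 × 0.90672 = 4.3885 W/m².
CH₄: 0.036 × (√2787 − √718) = 0.036 × (52.7920 − 26.7955) = 0.036 × 25.9965 = 0.9359 W/m².
N₂O: 0.120 × (√385 − √271) = 0.120 × (19.6214 − 16.4621) = 0.120 × 3.1593 = 0.3791 W/m².
Total ΔF = 4.3885 + 0.9359 + 0.3791 = 5.7035 W/m².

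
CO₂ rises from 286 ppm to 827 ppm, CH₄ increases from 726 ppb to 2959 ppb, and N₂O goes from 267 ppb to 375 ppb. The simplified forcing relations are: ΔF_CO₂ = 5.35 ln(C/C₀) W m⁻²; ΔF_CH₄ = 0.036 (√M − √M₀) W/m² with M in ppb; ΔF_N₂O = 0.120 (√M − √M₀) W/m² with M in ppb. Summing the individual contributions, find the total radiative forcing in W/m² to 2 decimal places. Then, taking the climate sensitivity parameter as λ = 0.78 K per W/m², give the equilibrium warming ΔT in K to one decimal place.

CO₂: 5.35 × ln(827/286) = 5.35 × ln(2.89161) = 5.35 × 1.06181 = 5.6807 W/m².
CH₄: 0.036 × (√2959 − √726) = 0.036 × (54.3967 − 26.9444) = 0.036 × 27.4523 = 0.9883 W/m².
N₂O: 0.120 × (√375 − √267) = 0.120 × (19.3649 − 16.3401) = 0.120 × 3.0248 = 0.3630 W/m².
Total ΔF = 5.6807 + 0.9883 + 0.3630 = 7.0320 W/m².
ΔT = λ ΔF = 0.78 × 7.03 = 5.4834 K.

ΔF = 7.03 W/m²; ΔT = 5.5 K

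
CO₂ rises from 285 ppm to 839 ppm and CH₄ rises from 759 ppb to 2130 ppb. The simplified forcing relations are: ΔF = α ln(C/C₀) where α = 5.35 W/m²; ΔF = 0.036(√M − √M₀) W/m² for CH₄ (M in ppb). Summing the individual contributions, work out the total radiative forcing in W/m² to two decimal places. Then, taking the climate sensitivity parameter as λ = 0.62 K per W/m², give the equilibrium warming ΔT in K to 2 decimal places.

ΔF = 6.45 W/m²; ΔT = 4.00 K

CO₂: 5.35 × ln(839/285) = 5.35 × ln(2.94386) = 5.35 × 1.07972 = 5.7765 W/m².
CH₄: 0.036 × (√2130 − √759) = 0.036 × (46.1519 − 27.5500) = 0.036 × 18.6019 = 0.6697 W/m².
Total ΔF = 5.7765 + 0.6697 = 6.4462 W/m².
ΔT = λ ΔF = 0.62 × 6.45 = 3.9990 K.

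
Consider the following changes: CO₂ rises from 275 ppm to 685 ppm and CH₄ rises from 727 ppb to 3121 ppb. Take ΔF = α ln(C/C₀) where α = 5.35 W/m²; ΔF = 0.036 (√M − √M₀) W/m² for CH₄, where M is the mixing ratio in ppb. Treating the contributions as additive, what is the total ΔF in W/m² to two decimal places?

CO₂: 5.35 × ln(685/275) = 5.35 × ln(2.49091) = 5.35 × 0.91265 = 4.8827 W/m².
CH₄: 0.036 × (√3121 − √727) = 0.036 × (55.8659 − 26.9629) = 0.036 × 28.9030 = 1.0405 W/m².
Total ΔF = 4.8827 + 1.0405 = 5.9232 W/m².

ΔF = 5.92 W/m²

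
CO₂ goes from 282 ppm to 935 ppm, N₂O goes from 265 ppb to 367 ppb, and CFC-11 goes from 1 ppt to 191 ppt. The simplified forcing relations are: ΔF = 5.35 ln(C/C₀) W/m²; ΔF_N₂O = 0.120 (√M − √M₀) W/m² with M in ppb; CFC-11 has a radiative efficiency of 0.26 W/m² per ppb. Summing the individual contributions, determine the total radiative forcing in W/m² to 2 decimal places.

ΔF = 6.81 W/m²

CO₂: 5.35 × ln(935/282) = 5.35 × ln(3.31560) = 5.35 × 1.19864 = 6.4127 W/m².
N₂O: 0.120 × (√367 − √265) = 0.120 × (19.1572 − 16.2788) = 0.120 × 2.8784 = 0.3454 W/m².
CFC-11: Δ = 191 − 1 = 190 ppt = 0.190 ppb; ΔF = 0.26 × 0.190 = 0.0494 W/m².
Total ΔF = 6.4127 + 0.3454 + 0.0494 = 6.8075 W/m².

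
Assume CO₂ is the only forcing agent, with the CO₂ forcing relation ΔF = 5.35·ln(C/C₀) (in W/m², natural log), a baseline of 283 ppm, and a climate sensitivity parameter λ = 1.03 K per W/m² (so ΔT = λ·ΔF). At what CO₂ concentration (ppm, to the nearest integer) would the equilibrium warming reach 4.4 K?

Required forcing: ΔF = ΔT/λ = 4.4/1.03 = 4.2718 W/m².
Then ln(C/283) = ΔF/5.35 = 4.2718/5.35 = 0.79847.
So C = 283 × e^0.79847 = 283 × 2.22214 = 628.87 ppm.

C ≈ 629 ppm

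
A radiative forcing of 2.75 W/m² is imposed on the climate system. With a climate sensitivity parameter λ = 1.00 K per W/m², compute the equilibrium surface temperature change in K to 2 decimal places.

ΔT = 2.75 K

ΔT = λ ΔF = 1.00 × 2.75 = 2.7500 K.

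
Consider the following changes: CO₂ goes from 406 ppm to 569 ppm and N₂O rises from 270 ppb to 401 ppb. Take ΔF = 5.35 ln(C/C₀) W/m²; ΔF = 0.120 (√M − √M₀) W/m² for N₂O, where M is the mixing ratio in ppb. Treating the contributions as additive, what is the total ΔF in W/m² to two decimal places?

CO₂: 5.35 × ln(569/406) = 5.35 × ln(1.40148) = 5.35 × 0.33753 = 1.8058 W/m².
N₂O: 0.120 × (√401 − √270) = 0.120 × (20.0250 − 16.4317) = 0.120 × 3.5933 = 0.4312 W/m².
Total ΔF = 1.8058 + 0.4312 = 2.2370 W/m².

ΔF = 2.24 W/m²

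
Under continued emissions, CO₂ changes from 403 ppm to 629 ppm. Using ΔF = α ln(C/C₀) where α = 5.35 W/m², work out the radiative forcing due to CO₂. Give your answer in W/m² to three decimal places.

CO₂: 5.35 × ln(629/403) = 5.35 × ln(1.56079) = 5.35 × 0.44519 = 2.3818 W/m².

ΔF = 2.382 W/m²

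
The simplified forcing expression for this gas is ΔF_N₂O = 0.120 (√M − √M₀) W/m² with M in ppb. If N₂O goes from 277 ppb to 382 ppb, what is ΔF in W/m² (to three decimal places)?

N₂O: 0.120 × (√382 − √277) = 0.120 × (19.5448 − 16.6433) = 0.120 × 2.9015 = 0.3482 W/m².

ΔF = 0.348 W/m²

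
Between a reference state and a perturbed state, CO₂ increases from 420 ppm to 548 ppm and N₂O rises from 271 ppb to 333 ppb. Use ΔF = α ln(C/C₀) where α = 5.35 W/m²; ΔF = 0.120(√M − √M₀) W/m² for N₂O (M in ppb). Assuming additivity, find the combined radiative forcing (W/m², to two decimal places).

CO₂: 5.35 × ln(548/420) = 5.35 × ln(1.30476) = 5.35 × 0.26602 = 1.4232 W/m².
N₂O: 0.120 × (√333 − √271) = 0.120 × (18.2483 − 16.4621) = 0.120 × 1.7862 = 0.2143 W/m².
Total ΔF = 1.4232 + 0.2143 = 1.6375 W/m².

ΔF = 1.64 W/m²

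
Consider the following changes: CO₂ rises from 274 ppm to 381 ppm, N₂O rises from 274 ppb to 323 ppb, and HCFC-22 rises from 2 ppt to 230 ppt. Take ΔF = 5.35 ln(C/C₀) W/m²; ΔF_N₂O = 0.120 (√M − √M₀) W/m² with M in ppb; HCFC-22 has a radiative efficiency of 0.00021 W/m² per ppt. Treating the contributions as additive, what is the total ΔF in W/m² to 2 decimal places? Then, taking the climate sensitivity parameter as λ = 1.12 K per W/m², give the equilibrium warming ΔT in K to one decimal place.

CO₂: 5.35 × ln(381/274) = 5.35 × ln(1.39051) = 5.35 × 0.32967 = 1.7637 W/m².
N₂O: 0.120 × (√323 − √274) = 0.120 × (17.9722 − 16.5529) = 0.120 × 1.4193 = 0.1703 W/m².
HCFC-22: ΔF = 0.00021 × (230 − 2) = 0.00021 × 228 = 0.0479 W/m².
Total ΔF = 1.7637 + 0.1703 + 0.0479 = 1.9819 W/m².
ΔT = λ ΔF = 1.12 × 1.98 = 2.2176 K.

ΔF = 1.98 W/m²; ΔT = 2.2 K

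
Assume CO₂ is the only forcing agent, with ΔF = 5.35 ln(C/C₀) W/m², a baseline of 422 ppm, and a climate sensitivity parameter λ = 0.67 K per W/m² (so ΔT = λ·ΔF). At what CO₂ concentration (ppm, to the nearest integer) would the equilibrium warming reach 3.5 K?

C ≈ 1120 ppm

Required forcing: ΔF = ΔT/λ = 3.5/0.67 = 5.2239 W/m².
Then ln(C/422) = ΔF/5.35 = 5.2239/5.35 = 0.97643.
So C = 422 × e^0.97643 = 422 × 2.65496 = 1120.39 ppm.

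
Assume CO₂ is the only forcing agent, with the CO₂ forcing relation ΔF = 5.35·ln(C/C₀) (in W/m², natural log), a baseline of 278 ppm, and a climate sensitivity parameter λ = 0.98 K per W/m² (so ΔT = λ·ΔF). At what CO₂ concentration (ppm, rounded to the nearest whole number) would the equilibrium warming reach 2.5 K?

Required forcing: ΔF = ΔT/λ = 2.5/0.98 = 2.5510 W/m².
Then ln(C/278) = ΔF/5.35 = 2.5510/5.35 = 0.47682.
So C = 278 × e^0.47682 = 278 × 1.61094 = 447.84 ppm.

C ≈ 448 ppm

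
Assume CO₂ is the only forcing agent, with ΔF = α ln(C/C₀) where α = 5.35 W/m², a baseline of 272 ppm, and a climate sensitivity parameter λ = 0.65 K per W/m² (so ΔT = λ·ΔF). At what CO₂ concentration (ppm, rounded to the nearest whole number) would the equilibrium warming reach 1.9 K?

Required forcing: ΔF = ΔT/λ = 1.9/0.65 = 2.9231 W/m².
Then ln(C/272) = ΔF/5.35 = 2.9231/5.35 = 0.54637.
So C = 272 × e^0.54637 = 272 × 1.72697 = 469.74 ppm.

C ≈ 470 ppm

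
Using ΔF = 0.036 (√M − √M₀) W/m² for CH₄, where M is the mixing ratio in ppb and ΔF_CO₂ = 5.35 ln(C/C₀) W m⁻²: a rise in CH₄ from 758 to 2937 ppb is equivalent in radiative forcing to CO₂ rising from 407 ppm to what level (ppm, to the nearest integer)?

C ≈ 487 ppm

CH₄ forcing: 0.036 × (√2937 − √758) = 0.036 × (54.1941 − 27.5318) = 0.036 × 26.6623 = 0.95984 W/m².
Set 5.35 ln(C/407) = 0.95984: ln(C/407) = 0.95984/5.35 = 0.17941, so C = 407 × e^0.17941 = 407 × 1.19651 = 486.98 ppm.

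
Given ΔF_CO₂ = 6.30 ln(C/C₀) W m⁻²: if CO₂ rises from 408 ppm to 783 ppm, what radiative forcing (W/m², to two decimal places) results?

ΔF = 4.11 W/m²

CO₂: 6.30 × ln(783/408) = 6.30 × ln(1.91912) = 6.30 × 0.65187 = 4.1068 W/m².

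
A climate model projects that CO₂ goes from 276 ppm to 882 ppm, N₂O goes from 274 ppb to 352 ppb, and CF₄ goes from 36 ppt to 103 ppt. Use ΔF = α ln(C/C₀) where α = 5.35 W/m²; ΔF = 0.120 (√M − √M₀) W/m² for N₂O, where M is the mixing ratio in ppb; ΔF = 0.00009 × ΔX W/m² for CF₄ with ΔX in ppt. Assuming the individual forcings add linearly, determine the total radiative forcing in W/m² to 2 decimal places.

CO₂: 5.35 × ln(882/276) = 5.35 × ln(3.19565) = 5.35 × 1.16179 = 6.2156 W/m².
N₂O: 0.120 × (√352 − √274) = 0.120 × (18.7617 − 16.5529) = 0.120 × 2.2088 = 0.2651 W/m².
CF₄: ΔF = 0.00009 × (103 − 36) = 0.00009 × 67 = 0.0060 W/m².
Total ΔF = 6.2156 + 0.2651 + 0.0060 = 6.4867 W/m².

ΔF = 6.49 W/m²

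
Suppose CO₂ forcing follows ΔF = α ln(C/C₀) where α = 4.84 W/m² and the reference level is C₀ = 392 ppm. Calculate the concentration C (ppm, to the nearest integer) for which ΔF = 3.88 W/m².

Set 4.84 ln(C/392) = 3.88, so ln(C/392) = 3.88/4.84 = 0.80165.
Then C/392 = e^0.80165 = 2.22922, giving C = 392 × 2.22922 = 873.85 ppm.

C ≈ 874 ppm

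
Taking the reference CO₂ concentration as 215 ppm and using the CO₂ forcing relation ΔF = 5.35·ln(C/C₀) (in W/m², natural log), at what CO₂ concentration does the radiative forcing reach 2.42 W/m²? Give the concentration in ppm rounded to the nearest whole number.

C ≈ 338 ppm

Set 5.35 ln(C/215) = 2.42, so ln(C/215) = 2.42/5.35 = 0.45234.
Then C/215 = e^0.45234 = 1.57199, giving C = 215 × 1.57199 = 337.98 ppm.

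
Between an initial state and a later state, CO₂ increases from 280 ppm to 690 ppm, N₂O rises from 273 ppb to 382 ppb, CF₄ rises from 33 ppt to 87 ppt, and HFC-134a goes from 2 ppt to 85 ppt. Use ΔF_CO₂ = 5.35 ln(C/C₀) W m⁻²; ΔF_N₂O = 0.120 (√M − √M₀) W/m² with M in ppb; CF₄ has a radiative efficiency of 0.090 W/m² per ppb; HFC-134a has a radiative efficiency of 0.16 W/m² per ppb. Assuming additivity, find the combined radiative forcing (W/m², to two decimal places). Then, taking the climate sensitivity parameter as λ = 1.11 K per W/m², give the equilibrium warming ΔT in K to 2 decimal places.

ΔF = 5.21 W/m²; ΔT = 5.78 K

CO₂: 5.35 × ln(690/280) = 5.35 × ln(2.46429) = 5.35 × 0.90190 = 4.8252 W/m².
N₂O: 0.120 × (√382 − √273) = 0.120 × (19.5448 − 16.5227) = 0.120 × 3.0221 = 0.3627 W/m².
CF₄: Δ = 87 − 33 = 54 ppt = 0.054 ppb; ΔF = 0.090 × 0.054 = 0.0049 W/m².
HFC-134a: Δ = 85 − 2 = 83 ppt = 0.083 ppb; ΔF = 0.16 × 0.083 = 0.0133 W/m².
Total ΔF = 4.8252 + 0.3627 + 0.0049 + 0.0133 = 5.2061 W/m².
ΔT = λ ΔF = 1.11 × 5.21 = 5.7831 K.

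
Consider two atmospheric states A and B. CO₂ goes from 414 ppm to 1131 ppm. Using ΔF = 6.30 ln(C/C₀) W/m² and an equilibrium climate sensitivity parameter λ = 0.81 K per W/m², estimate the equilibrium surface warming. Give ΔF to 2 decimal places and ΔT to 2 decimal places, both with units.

ΔF = 6.33 W/m²; ΔT = 5.13 K

CO₂: 6.30 × ln(1131/414) = 6.30 × ln(2.73188) = 6.30 × 1.00499 = 6.3314 W/m².
ΔT = λ ΔF = 0.81 × 6.33 = 5.1273 K.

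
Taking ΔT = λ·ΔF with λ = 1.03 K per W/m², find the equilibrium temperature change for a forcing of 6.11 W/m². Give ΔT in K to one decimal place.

ΔT = 6.3 K

ΔT = λ ΔF = 1.03 × 6.11 = 6.2933 K.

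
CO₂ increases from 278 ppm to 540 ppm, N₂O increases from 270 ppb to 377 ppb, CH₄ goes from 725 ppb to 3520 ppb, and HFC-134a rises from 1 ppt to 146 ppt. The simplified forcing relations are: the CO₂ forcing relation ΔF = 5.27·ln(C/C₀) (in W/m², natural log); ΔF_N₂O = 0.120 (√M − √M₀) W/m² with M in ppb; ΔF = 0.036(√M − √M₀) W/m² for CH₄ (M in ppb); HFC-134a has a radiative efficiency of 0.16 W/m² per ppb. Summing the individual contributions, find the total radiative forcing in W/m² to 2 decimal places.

ΔF = 5.05 W/m²

CO₂: 5.27 × ln(540/278) = 5.27 × ln(1.94245) = 5.27 × 0.66395 = 3.4990 W/m².
N₂O: 0.120 × (√377 − √270) = 0.120 × (19.4165 − 16.4317) = 0.120 × 2.9848 = 0.3582 W/m².
CH₄: 0.036 × (√3520 − √725) = 0.036 × (59.3296 − 26.9258) = 0.036 × 32.4038 = 1.1665 W/m².
HFC-134a: Δ = 146 − 1 = 145 ppt = 0.145 ppb; ΔF = 0.16 × 0.145 = 0.0232 W/m².
Total ΔF = 3.4990 + 0.3582 + 1.1665 + 0.0232 = 5.0469 W/m².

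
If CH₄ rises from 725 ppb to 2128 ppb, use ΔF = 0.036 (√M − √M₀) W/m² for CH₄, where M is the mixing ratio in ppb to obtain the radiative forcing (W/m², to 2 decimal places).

CH₄: 0.036 × (√2128 − √725) = 0.036 × (46.1303 − 26.9258) = 0.036 × 19.2045 = 0.6914 W/m².

ΔF = 0.69 W/m²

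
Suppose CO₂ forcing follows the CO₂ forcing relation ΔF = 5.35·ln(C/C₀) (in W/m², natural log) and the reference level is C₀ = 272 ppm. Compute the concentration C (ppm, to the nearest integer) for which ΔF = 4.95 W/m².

C ≈ 686 ppm

Set 5.35 ln(C/272) = 4.95, so ln(C/272) = 4.95/5.35 = 0.92523.
Then C/272 = e^0.92523 = 2.52245, giving C = 272 × 2.52245 = 686.11 ppm.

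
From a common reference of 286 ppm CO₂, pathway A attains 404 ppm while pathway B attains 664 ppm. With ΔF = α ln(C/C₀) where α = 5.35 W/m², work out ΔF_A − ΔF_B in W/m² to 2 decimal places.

ΔF_A − ΔF_B = -2.66 W/m²

ΔF_A = 5.35 ln(404/286) = 5.35 × 0.34542 = 1.8480 W/m².
ΔF_B = 5.35 ln(664/286) = 5.35 × 0.84229 = 4.5063 W/m².
Difference: 1.8480 − 4.5063 = -2.6583 W/m².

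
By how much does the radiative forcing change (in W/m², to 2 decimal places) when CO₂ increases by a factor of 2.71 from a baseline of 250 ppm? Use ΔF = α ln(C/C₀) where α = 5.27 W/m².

ΔF = 5.25 W/m²

ΔF = 5.27 × ln(2.71) = 5.27 × 0.99695 = 5.2539 W/m².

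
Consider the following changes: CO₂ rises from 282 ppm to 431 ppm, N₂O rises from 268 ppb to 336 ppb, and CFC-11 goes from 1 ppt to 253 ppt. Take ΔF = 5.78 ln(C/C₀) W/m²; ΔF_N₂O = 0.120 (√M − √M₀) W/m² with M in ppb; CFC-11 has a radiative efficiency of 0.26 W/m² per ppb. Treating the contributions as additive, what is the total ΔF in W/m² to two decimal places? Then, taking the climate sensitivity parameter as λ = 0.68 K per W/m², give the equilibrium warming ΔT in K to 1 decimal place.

CO₂: 5.78 × ln(431/282) = 5.78 × ln(1.52837) = 5.78 × 0.42420 = 2.4519 W/m².
N₂O: 0.120 × (√336 − √268) = 0.120 × (18.3303 − 16.3707) = 0.120 × 1.9596 = 0.2352 W/m².
CFC-11: Δ = 253 − 1 = 252 ppt = 0.252 ppb; ΔF = 0.26 × 0.252 = 0.0655 W/m².
Total ΔF = 2.4519 + 0.2352 + 0.0655 = 2.7526 W/m².
ΔT = λ ΔF = 0.68 × 2.75 = 1.8700 K.

ΔF = 2.75 W/m²; ΔT = 1.9 K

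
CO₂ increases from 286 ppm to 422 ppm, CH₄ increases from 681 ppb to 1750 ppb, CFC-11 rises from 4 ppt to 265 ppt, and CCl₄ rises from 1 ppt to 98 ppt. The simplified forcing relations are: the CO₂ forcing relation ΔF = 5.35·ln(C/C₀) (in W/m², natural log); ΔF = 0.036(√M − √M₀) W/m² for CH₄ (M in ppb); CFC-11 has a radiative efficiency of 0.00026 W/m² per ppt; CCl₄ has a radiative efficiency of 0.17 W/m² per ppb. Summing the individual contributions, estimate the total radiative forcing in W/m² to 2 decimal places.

ΔF = 2.73 W/m²

CO₂: 5.35 × ln(422/286) = 5.35 × ln(1.47552) = 5.35 × 0.38901 = 2.0812 W/m².
CH₄: 0.036 × (√1750 − √681) = 0.036 × (41.8330 − 26.0960) = 0.036 × 15.7370 = 0.5665 W/m².
CFC-11: ΔF = 0.00026 × (265 − 4) = 0.00026 × 261 = 0.0679 W/m².
CCl₄: Δ = 98 − 1 = 97 ppt = 0.097 ppb; ΔF = 0.17 × 0.097 = 0.0165 W/m².
Total ΔF = 2.0812 + 0.5665 + 0.0679 + 0.0165 = 2.7321 W/m².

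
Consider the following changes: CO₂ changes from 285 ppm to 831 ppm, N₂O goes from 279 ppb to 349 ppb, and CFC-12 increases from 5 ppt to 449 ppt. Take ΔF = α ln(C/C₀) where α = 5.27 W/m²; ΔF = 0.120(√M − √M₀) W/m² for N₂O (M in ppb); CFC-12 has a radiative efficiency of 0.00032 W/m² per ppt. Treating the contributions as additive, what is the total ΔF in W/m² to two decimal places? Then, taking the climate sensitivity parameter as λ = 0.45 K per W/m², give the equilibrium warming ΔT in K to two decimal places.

CO₂: 5.27 × ln(831/285) = 5.27 × ln(2.91579) = 5.27 × 1.07014 = 5.6396 W/m².
N₂O: 0.120 × (√349 − √279) = 0.120 × (18.6815 − 16.7033) = 0.120 × 1.9782 = 0.2374 W/m².
CFC-12: ΔF = 0.00032 × (449 − 5) = 0.00032 × 444 = 0.1421 W/m².
Total ΔF = 5.6396 + 0.2374 + 0.1421 = 6.0191 W/m².
ΔT = λ ΔF = 0.45 × 6.02 = 2.7090 K.

ΔF = 6.02 W/m²; ΔT = 2.71 K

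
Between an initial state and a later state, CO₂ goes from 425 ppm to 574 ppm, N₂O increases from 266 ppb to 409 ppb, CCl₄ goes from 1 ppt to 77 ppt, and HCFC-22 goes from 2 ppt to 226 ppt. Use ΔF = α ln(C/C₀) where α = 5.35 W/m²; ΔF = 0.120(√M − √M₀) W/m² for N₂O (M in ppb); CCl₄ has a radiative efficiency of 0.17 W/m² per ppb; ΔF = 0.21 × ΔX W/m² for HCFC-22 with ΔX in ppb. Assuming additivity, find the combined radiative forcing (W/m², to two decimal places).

CO₂: 5.35 × ln(574/425) = 5.35 × ln(1.35059) = 5.35 × 0.30054 = 1.6079 W/m².
N₂O: 0.120 × (√409 − √266) = 0.120 × (20.2237 − 16.3095) = 0.120 × 3.9142 = 0.4697 W/m².
CCl₄: Δ = 77 − 1 = 76 ppt = 0.076 ppb; ΔF = 0.17 × 0.076 = 0.0129 W/m².
HCFC-22: Δ = 226 − 2 = 224 ppt = 0.224 ppb; ΔF = 0.21 × 0.224 = 0.0470 W/m².
Total ΔF = 1.6079 + 0.4697 + 0.0129 + 0.0470 = 2.1375 W/m².

ΔF = 2.14 W/m²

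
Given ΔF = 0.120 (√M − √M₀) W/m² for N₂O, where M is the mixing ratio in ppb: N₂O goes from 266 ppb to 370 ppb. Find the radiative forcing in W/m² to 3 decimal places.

N₂O: 0.120 × (√370 − √266) = 0.120 × (19.2354 − 16.3095) = 0.120 × 2.9259 = 0.3511 W/m².

ΔF = 0.351 W/m²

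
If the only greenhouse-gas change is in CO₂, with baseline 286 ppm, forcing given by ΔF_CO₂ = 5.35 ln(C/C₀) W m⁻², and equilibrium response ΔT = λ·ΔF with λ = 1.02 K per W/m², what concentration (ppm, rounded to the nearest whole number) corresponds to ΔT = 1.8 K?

C ≈ 398 ppm

Required forcing: ΔF = ΔT/λ = 1.8/1.02 = 1.7647 W/m².
Then ln(C/286) = ΔF/5.35 = 1.7647/5.35 = 0.32985.
So C = 286 × e^0.32985 = 286 × 1.39076 = 397.76 ppm.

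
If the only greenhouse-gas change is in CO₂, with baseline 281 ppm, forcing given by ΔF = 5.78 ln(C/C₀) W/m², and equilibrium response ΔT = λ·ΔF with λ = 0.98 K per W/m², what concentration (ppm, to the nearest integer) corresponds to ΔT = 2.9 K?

C ≈ 469 ppm

Required forcing: ΔF = ΔT/λ = 2.9/0.98 = 2.9592 W/m².
Then ln(C/281) = ΔF/5.78 = 2.9592/5.78 = 0.51197.
So C = 281 × e^0.51197 = 281 × 1.66858 = 468.87 ppm.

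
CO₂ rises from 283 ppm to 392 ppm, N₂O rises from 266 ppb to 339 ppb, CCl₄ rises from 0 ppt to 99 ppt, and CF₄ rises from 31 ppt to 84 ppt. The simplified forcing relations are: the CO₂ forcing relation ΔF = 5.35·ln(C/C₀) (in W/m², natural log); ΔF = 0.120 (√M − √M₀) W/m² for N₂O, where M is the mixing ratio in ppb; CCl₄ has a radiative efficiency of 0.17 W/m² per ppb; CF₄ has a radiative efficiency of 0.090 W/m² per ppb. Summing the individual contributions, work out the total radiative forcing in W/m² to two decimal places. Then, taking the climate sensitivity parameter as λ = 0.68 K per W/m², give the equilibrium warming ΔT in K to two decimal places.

CO₂: 5.35 × ln(392/283) = 5.35 × ln(1.38516) = 5.35 × 0.32582 = 1.7431 W/m².
N₂O: 0.120 × (√339 − √266) = 0.120 × (18.4120 − 16.3095) = 0.120 × 2.1025 = 0.2523 W/m².
CCl₄: Δ = 99 − 0 = 99 ppt = 0.099 ppb; ΔF = 0.17 × 0.099 = 0.0168 W/m².
CF₄: Δ = 84 − 31 = 53 ppt = 0.053 ppb; ΔF = 0.090 × 0.053 = 0.0048 W/m².
Total ΔF = 1.7431 + 0.2523 + 0.0168 + 0.0048 = 2.0170 W/m².
ΔT = λ ΔF = 0.68 × 2.02 = 1.3736 K.

ΔF = 2.02 W/m²; ΔT = 1.37 K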